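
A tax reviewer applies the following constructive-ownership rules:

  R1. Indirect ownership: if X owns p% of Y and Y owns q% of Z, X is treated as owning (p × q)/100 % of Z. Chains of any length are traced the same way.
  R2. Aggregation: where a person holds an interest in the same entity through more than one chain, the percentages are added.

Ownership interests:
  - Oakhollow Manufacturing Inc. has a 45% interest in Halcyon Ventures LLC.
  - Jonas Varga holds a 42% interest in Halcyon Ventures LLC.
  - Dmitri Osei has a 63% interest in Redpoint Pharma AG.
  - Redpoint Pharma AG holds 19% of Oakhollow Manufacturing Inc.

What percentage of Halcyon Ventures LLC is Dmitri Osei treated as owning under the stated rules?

5.3865%

Chain via Redpoint Pharma AG → Oakhollow Manufacturing Inc. (R1): 63% × 19% × 45% = 5.3865% of Halcyon Ventures LLC.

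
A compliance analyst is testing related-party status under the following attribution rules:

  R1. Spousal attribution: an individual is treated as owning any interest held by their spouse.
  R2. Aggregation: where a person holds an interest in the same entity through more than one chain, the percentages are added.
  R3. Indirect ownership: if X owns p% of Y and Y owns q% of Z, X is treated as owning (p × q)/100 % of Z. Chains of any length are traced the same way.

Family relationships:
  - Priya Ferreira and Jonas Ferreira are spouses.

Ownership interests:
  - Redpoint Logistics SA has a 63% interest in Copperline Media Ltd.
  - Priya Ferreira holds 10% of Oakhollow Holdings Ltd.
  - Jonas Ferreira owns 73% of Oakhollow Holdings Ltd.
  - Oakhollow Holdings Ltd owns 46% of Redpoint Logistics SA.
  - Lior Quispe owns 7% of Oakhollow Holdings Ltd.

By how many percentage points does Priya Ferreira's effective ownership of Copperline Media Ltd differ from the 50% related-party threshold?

By spousal attribution (R1), Priya Ferreira is treated as also owning Jonas Ferreira's interest in Oakhollow Holdings Ltd, giving 10% + 73% = 83%.
Chain via Oakhollow Holdings Ltd → Redpoint Logistics SA (R3): 83% × 46% × 63% = 24.0534% of Copperline Media Ltd.
24.0534% falls short of the 50% threshold by 25.9466 percentage points.

25.9466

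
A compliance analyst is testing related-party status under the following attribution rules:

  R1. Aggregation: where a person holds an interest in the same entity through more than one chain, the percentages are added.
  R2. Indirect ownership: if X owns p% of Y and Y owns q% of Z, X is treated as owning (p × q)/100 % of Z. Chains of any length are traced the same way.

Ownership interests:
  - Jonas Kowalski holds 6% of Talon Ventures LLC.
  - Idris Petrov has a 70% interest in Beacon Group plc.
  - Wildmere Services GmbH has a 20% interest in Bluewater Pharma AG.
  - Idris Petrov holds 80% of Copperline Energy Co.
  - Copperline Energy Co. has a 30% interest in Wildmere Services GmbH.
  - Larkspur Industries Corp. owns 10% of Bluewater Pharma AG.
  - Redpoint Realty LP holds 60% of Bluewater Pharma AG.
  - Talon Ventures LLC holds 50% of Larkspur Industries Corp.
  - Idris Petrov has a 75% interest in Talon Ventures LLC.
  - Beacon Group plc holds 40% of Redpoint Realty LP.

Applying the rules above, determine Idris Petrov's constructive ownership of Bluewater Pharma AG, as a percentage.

Chain via Beacon Group plc → Redpoint Realty LP (R2): 70% × 40% × 60% = 16.8% of Bluewater Pharma AG.
Chain via Copperline Energy Co. → Wildmere Services GmbH (R2): 80% × 30% × 20% = 4.8% of Bluewater Pharma AG.
Chain via Talon Ventures LLC → Larkspur Industries Corp. (R2): 75% × 50% × 10% = 3.75% of Bluewater Pharma AG.
Aggregating (R1): 16.8% + 4.8% + 3.75% = 25.35%.

25.35%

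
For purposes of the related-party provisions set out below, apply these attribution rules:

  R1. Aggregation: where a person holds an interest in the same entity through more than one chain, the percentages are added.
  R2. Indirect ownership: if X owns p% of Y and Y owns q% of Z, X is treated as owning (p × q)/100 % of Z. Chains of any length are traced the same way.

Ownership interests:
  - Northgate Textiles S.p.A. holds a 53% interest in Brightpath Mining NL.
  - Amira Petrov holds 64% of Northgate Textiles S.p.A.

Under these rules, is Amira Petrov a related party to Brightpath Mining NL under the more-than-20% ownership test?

Yes

Chain via Northgate Textiles S.p.A. (R2): 64% × 53% = 33.92% of Brightpath Mining NL.
33.92% exceeds the 20% threshold, so Amira is a related party to Brightpath Mining NL.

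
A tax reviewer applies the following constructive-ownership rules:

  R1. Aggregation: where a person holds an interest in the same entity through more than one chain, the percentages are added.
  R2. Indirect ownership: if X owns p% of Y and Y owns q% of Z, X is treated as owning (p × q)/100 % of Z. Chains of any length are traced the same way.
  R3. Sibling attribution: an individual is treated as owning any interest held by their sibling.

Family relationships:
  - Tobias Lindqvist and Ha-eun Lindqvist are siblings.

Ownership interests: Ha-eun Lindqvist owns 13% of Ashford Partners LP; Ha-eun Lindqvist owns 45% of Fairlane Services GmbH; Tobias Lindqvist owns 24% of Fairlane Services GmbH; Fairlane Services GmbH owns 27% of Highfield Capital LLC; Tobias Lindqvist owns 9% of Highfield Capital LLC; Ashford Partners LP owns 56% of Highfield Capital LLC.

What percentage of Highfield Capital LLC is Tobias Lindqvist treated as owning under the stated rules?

34.91%

By sibling attribution (R3), Tobias Lindqvist is treated as also owning Ha-eun Lindqvist's interest in Fairlane Services GmbH, giving 24% + 45% = 69%.
By sibling attribution (R3), Tobias Lindqvist is treated as owning Ha-eun Lindqvist's 13% interest in Ashford Partners LP.
Chain via Fairlane Services GmbH (R2): 69% × 27% = 18.63% of Highfield Capital LLC.
Direct interest in Highfield Capital LLC: 9%.
Chain via Ashford Partners LP (R2): 13% × 56% = 7.28% of Highfield Capital LLC.
Aggregating (R1): 18.63% + 9% + 7.28% = 34.91%.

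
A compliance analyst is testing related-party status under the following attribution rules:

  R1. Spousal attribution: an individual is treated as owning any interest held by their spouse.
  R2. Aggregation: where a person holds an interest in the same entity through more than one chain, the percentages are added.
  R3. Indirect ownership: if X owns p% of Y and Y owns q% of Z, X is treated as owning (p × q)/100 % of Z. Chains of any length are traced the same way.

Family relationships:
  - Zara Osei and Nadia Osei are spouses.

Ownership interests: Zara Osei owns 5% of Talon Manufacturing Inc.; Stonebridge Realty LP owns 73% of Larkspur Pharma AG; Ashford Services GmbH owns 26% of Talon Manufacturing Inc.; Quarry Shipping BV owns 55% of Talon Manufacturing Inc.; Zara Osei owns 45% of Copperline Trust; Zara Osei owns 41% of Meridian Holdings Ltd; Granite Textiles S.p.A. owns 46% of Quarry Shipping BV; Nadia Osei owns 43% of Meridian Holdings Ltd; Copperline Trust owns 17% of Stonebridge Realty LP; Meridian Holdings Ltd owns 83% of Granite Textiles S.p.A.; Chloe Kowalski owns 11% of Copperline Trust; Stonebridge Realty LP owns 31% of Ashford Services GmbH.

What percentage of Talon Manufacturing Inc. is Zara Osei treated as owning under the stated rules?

By spousal attribution (R1), Zara Osei is treated as also owning Nadia Osei's interest in Meridian Holdings Ltd, giving 41% + 43% = 84%.
Chain via Copperline Trust → Stonebridge Realty LP → Ashford Services GmbH (R3): 45% × 17% × 31% × 26% = 0.61659% of Talon Manufacturing Inc.
Chain via Meridian Holdings Ltd → Granite Textiles S.p.A. → Quarry Shipping BV (R3): 84% × 83% × 46% × 55% = 17.63916% of Talon Manufacturing Inc.
Direct interest in Talon Manufacturing Inc: 5%.
Aggregating (R2): 0.61659% + 17.63916% + 5% = 23.25575%.

23.25575%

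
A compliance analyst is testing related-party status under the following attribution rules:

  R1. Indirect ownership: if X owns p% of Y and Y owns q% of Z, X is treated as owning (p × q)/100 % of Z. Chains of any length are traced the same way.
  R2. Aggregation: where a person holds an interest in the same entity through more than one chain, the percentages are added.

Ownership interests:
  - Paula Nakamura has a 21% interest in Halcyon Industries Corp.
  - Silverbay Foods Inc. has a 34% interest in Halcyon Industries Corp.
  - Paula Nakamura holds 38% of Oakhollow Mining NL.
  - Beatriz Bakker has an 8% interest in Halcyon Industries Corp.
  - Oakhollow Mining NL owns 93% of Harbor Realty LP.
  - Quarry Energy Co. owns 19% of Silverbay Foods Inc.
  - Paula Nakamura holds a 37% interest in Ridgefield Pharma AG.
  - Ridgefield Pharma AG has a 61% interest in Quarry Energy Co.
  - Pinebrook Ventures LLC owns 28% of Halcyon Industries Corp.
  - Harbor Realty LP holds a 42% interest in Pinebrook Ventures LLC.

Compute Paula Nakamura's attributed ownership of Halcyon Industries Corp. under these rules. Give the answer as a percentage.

26.614006%

Chain via Ridgefield Pharma AG → Quarry Energy Co. → Silverbay Foods Inc. (R1): 37% × 61% × 19% × 34% = 1.458022% of Halcyon Industries Corp.
Chain via Oakhollow Mining NL → Harbor Realty LP → Pinebrook Ventures LLC (R1): 38% × 93% × 42% × 28% = 4.155984% of Halcyon Industries Corp.
Direct interest in Halcyon Industries Corp: 21%.
Aggregating (R2): 1.458022% + 4.155984% + 21% = 26.614006%.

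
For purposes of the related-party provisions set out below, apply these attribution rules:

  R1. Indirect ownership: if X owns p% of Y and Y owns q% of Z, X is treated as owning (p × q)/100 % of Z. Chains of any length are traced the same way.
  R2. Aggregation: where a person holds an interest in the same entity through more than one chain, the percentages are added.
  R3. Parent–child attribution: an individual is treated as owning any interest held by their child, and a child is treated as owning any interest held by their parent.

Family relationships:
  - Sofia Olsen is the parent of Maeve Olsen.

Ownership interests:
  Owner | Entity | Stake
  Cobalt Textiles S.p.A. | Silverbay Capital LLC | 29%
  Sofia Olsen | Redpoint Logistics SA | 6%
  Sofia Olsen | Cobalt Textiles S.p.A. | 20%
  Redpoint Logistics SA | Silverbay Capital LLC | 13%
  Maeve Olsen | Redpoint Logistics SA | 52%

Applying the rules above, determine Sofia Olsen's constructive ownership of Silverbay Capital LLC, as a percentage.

13.34%

By parent–child attribution (R3), Sofia Olsen is treated as also owning Maeve Olsen's interest in Redpoint Logistics SA, giving 6% + 52% = 58%.
Chain via Redpoint Logistics SA (R1): 58% × 13% = 7.54% of Silverbay Capital LLC.
Chain via Cobalt Textiles S.p.A. (R1): 20% × 29% = 5.8% of Silverbay Capital LLC.
Aggregating (R2): 7.54% + 5.8% = 13.34%.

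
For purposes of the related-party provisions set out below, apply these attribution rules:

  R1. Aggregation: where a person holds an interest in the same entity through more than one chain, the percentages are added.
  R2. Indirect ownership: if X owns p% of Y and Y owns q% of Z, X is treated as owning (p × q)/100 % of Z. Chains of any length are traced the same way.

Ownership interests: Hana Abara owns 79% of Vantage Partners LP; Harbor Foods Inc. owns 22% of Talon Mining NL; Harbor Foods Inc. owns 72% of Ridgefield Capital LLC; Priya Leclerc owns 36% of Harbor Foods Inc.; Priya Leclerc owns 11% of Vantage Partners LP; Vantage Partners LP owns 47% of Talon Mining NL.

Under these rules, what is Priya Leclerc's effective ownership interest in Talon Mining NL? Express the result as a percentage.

Chain via Harbor Foods Inc. (R2): 36% × 22% = 7.92% of Talon Mining NL.
Chain via Vantage Partners LP (R2): 11% × 47% = 5.17% of Talon Mining NL.
Aggregating (R1): 7.92% + 5.17% = 13.09%.

13.09%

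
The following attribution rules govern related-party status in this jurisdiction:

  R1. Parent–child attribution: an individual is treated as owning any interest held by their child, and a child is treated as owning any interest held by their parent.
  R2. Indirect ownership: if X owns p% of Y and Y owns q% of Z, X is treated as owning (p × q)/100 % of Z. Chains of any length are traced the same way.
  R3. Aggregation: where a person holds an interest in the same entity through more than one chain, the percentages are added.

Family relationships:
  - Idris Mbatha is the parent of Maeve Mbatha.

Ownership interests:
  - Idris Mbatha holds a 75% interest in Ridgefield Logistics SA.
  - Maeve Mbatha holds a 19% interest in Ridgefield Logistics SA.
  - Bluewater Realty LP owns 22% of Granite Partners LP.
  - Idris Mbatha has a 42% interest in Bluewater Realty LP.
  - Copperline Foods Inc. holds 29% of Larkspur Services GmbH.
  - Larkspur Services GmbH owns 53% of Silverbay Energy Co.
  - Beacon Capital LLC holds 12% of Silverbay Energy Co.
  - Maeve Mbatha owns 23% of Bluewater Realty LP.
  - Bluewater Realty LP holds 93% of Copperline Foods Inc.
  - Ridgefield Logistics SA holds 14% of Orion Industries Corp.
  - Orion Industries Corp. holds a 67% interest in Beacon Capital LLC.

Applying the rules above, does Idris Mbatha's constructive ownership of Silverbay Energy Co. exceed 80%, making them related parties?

By parent–child attribution (R1), Idris Mbatha is treated as also owning Maeve Mbatha's interest in Ridgefield Logistics SA, giving 75% + 19% = 94%.
By parent–child attribution (R1), Idris Mbatha is treated as also owning Maeve Mbatha's interest in Bluewater Realty LP, giving 42% + 23% = 65%.
Chain via Ridgefield Logistics SA → Orion Industries Corp. → Beacon Capital LLC (R2): 94% × 14% × 67% × 12% = 1.058064% of Silverbay Energy Co.
Chain via Bluewater Realty LP → Copperline Foods Inc. → Larkspur Services GmbH (R2): 65% × 93% × 29% × 53% = 9.291165% of Silverbay Energy Co.
Aggregating (R3): 1.058064% + 9.291165% = 10.349229%.
10.349229% does not exceed the 80% threshold, so Idris is not a related party to Silverbay Energy Co.

No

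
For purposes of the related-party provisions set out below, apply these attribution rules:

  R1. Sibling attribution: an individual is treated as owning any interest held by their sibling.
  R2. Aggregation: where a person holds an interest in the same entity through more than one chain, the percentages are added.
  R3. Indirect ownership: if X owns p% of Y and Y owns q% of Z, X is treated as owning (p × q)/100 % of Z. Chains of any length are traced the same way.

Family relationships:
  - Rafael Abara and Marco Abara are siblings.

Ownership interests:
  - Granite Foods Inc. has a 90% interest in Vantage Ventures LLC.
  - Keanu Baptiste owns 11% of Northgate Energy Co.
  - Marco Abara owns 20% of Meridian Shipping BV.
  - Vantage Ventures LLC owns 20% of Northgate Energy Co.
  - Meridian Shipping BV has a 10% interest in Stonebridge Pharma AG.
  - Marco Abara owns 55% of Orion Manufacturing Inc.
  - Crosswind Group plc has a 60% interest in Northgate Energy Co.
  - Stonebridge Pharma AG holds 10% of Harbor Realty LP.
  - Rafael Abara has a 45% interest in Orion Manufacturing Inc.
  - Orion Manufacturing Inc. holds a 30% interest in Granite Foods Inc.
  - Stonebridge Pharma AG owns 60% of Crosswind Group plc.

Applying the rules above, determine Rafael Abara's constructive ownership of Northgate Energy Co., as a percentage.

6.12%

By sibling attribution (R1), Rafael Abara is treated as also owning Marco Abara's interest in Orion Manufacturing Inc, giving 45% + 55% = 100%.
By sibling attribution (R1), Rafael Abara is treated as owning Marco Abara's 20% interest in Meridian Shipping BV.
Chain via Orion Manufacturing Inc. → Granite Foods Inc. → Vantage Ventures LLC (R3): 100% × 30% × 90% × 20% = 5.4% of Northgate Energy Co.
Chain via Meridian Shipping BV → Stonebridge Pharma AG → Crosswind Group plc (R3): 20% × 10% × 60% × 60% = 0.72% of Northgate Energy Co.
Aggregating (R2): 5.4% + 0.72% = 6.12%.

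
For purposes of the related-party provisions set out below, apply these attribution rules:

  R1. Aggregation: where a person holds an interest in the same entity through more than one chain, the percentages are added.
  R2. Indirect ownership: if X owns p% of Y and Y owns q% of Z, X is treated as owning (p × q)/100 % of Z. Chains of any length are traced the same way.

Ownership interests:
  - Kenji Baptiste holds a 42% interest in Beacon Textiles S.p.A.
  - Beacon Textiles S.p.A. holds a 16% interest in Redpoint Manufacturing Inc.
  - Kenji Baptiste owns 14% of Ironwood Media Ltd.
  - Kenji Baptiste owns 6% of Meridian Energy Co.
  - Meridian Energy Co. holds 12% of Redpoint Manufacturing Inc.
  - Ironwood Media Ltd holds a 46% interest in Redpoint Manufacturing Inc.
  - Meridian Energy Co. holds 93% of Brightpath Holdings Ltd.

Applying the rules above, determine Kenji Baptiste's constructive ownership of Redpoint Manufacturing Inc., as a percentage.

Chain via Ironwood Media Ltd (R2): 14% × 46% = 6.44% of Redpoint Manufacturing Inc.
Chain via Meridian Energy Co. (R2): 6% × 12% = 0.72% of Redpoint Manufacturing Inc.
Chain via Beacon Textiles S.p.A. (R2): 42% × 16% = 6.72% of Redpoint Manufacturing Inc.
Aggregating (R1): 6.44% + 0.72% + 6.72% = 13.88%.

13.88%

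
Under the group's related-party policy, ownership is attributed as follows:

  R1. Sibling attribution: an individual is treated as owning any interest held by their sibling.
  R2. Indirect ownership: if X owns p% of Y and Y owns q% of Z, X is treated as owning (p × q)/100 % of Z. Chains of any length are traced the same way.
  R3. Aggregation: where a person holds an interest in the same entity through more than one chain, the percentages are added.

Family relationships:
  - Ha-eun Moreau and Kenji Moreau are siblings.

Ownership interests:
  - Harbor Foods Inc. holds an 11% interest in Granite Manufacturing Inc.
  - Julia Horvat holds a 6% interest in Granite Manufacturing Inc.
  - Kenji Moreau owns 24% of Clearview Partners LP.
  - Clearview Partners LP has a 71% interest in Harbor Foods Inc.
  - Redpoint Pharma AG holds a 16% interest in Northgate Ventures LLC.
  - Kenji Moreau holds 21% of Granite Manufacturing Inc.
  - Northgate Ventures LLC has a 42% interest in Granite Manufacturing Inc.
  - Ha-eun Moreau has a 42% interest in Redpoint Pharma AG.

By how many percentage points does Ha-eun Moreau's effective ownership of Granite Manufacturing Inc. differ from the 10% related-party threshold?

By sibling attribution (R1), Ha-eun Moreau is treated as owning Kenji Moreau's 24% interest in Clearview Partners LP.
By sibling attribution (R1), Ha-eun Moreau is treated as owning Kenji Moreau's 21% interest in Granite Manufacturing Inc.
Chain via Redpoint Pharma AG → Northgate Ventures LLC (R2): 42% × 16% × 42% = 2.8224% of Granite Manufacturing Inc.
Chain via Clearview Partners LP → Harbor Foods Inc. (R2): 24% × 71% × 11% = 1.8744% of Granite Manufacturing Inc.
Direct interest in Granite Manufacturing Inc: 21%.
Aggregating (R3): 2.8224% + 1.8744% + 21% = 25.6968%.
25.6968% exceeds the 10% threshold by 15.6968 percentage points.

15.6968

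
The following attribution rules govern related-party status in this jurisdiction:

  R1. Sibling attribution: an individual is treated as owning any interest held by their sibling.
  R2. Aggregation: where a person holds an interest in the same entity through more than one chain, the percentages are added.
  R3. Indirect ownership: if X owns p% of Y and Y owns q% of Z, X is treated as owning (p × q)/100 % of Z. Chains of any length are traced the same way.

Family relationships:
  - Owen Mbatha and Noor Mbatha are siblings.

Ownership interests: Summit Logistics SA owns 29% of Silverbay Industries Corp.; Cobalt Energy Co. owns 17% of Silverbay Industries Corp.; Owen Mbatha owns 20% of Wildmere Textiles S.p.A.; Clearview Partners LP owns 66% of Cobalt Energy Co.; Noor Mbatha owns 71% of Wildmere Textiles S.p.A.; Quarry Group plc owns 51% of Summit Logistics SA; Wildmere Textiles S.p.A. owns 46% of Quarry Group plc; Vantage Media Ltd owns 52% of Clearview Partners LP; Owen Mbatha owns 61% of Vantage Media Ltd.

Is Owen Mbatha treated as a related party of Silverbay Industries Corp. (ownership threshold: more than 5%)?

Yes

By sibling attribution (R1), Owen Mbatha is treated as also owning Noor Mbatha's interest in Wildmere Textiles S.p.A, giving 20% + 71% = 91%.
Chain via Vantage Media Ltd → Clearview Partners LP → Cobalt Energy Co. (R3): 61% × 52% × 66% × 17% = 3.558984% of Silverbay Industries Corp.
Chain via Wildmere Textiles S.p.A. → Quarry Group plc → Summit Logistics SA (R3): 91% × 46% × 51% × 29% = 6.191094% of Silverbay Industries Corp.
Aggregating (R2): 3.558984% + 6.191094% = 9.750078%.
9.750078% exceeds the 5% threshold, so Owen is a related party to Silverbay Industries Corp.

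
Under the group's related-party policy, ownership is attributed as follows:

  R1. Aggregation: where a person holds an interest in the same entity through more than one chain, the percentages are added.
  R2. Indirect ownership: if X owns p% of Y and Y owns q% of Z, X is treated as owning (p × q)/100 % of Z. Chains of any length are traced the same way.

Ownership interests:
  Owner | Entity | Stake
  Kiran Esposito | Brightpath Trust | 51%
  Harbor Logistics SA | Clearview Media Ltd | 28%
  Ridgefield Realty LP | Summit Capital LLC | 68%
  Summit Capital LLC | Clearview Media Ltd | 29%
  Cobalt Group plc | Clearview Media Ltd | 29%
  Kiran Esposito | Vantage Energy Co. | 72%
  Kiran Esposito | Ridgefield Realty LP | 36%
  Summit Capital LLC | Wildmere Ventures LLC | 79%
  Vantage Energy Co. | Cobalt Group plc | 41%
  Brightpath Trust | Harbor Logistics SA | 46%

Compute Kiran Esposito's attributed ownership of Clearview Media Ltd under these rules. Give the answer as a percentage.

Chain via Vantage Energy Co. → Cobalt Group plc (R2): 72% × 41% × 29% = 8.5608% of Clearview Media Ltd.
Chain via Brightpath Trust → Harbor Logistics SA (R2): 51% × 46% × 28% = 6.5688% of Clearview Media Ltd.
Chain via Ridgefield Realty LP → Summit Capital LLC (R2): 36% × 68% × 29% = 7.0992% of Clearview Media Ltd.
Aggregating (R1): 8.5608% + 6.5688% + 7.0992% = 22.2288%.

22.2288%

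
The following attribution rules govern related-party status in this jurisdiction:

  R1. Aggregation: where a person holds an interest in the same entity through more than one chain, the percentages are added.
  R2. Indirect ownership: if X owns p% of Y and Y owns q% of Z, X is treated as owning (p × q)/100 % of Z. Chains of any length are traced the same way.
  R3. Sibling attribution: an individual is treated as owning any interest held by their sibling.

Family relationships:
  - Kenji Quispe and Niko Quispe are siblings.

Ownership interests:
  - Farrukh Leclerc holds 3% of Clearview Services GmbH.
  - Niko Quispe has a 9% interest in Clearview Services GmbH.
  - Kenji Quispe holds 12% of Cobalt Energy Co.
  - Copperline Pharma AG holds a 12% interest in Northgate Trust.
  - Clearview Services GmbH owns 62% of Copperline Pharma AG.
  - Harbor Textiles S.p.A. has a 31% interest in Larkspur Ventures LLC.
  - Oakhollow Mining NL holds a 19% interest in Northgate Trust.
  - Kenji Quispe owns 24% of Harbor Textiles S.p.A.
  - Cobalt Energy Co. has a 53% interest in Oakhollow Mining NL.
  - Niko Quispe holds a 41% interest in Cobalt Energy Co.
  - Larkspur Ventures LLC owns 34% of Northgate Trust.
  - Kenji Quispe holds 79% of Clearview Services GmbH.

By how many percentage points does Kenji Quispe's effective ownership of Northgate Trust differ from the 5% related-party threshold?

9.4139

By sibling attribution (R3), Kenji Quispe is treated as also owning Niko Quispe's interest in Clearview Services GmbH, giving 79% + 9% = 88%.
By sibling attribution (R3), Kenji Quispe is treated as also owning Niko Quispe's interest in Cobalt Energy Co, giving 12% + 41% = 53%.
Chain via Harbor Textiles S.p.A. → Larkspur Ventures LLC (R2): 24% × 31% × 34% = 2.5296% of Northgate Trust.
Chain via Clearview Services GmbH → Copperline Pharma AG (R2): 88% × 62% × 12% = 6.5472% of Northgate Trust.
Chain via Cobalt Energy Co. → Oakhollow Mining NL (R2): 53% × 53% × 19% = 5.3371% of Northgate Trust.
Aggregating (R1): 2.5296% + 6.5472% + 5.3371% = 14.4139%.
14.4139% exceeds the 5% threshold by 9.4139 percentage points.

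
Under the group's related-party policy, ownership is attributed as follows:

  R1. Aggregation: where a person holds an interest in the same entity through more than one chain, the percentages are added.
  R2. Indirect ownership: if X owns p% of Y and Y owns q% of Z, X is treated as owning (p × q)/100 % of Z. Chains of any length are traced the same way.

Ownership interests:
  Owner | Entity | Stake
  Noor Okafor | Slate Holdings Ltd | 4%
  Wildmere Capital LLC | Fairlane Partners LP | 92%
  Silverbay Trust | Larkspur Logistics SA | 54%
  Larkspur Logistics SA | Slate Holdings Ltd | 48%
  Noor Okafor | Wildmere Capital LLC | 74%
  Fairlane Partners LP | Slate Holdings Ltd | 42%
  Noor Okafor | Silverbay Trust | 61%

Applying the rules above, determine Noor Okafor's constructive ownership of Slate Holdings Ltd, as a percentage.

48.4048%

Chain via Silverbay Trust → Larkspur Logistics SA (R2): 61% × 54% × 48% = 15.8112% of Slate Holdings Ltd.
Chain via Wildmere Capital LLC → Fairlane Partners LP (R2): 74% × 92% × 42% = 28.5936% of Slate Holdings Ltd.
Direct interest in Slate Holdings Ltd: 4%.
Aggregating (R1): 15.8112% + 28.5936% + 4% = 48.4048%.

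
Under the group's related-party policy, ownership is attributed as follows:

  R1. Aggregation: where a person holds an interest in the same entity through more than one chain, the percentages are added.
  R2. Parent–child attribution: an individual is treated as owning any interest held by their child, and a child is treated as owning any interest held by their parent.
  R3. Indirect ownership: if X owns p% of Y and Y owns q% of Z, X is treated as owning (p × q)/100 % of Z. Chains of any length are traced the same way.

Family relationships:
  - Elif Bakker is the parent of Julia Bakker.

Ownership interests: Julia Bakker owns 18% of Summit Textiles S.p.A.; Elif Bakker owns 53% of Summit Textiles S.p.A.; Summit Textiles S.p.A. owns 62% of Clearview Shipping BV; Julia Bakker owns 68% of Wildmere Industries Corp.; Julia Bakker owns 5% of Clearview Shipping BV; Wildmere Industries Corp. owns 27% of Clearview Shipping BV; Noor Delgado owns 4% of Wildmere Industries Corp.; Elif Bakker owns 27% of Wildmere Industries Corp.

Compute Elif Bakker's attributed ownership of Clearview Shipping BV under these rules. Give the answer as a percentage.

74.67%

By parent–child attribution (R2), Elif Bakker is treated as also owning Julia Bakker's interest in Wildmere Industries Corp, giving 27% + 68% = 95%.
By parent–child attribution (R2), Elif Bakker is treated as also owning Julia Bakker's interest in Summit Textiles S.p.A, giving 53% + 18% = 71%.
By parent–child attribution (R2), Elif Bakker is treated as owning Julia Bakker's 5% interest in Clearview Shipping BV.
Chain via Wildmere Industries Corp. (R3): 95% × 27% = 25.65% of Clearview Shipping BV.
Chain via Summit Textiles S.p.A. (R3): 71% × 62% = 44.02% of Clearview Shipping BV.
Direct interest in Clearview Shipping BV: 5%.
Aggregating (R1): 25.65% + 44.02% + 5% = 74.67%.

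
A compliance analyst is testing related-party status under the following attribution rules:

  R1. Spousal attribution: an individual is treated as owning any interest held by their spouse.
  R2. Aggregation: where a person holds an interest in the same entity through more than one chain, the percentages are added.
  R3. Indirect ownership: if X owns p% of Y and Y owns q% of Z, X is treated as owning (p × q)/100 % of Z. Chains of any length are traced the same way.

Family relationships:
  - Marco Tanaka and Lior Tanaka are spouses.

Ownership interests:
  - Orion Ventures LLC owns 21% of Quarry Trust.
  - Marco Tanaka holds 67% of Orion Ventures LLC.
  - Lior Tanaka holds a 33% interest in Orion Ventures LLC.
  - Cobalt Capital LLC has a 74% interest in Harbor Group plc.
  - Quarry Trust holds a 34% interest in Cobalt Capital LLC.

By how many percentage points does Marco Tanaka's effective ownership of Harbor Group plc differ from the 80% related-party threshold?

By spousal attribution (R1), Marco Tanaka is treated as also owning Lior Tanaka's interest in Orion Ventures LLC, giving 67% + 33% = 100%.
Chain via Orion Ventures LLC → Quarry Trust → Cobalt Capital LLC (R3): 100% × 21% × 34% × 74% = 5.2836% of Harbor Group plc.
5.2836% falls short of the 80% threshold by 74.7164 percentage points.

74.7164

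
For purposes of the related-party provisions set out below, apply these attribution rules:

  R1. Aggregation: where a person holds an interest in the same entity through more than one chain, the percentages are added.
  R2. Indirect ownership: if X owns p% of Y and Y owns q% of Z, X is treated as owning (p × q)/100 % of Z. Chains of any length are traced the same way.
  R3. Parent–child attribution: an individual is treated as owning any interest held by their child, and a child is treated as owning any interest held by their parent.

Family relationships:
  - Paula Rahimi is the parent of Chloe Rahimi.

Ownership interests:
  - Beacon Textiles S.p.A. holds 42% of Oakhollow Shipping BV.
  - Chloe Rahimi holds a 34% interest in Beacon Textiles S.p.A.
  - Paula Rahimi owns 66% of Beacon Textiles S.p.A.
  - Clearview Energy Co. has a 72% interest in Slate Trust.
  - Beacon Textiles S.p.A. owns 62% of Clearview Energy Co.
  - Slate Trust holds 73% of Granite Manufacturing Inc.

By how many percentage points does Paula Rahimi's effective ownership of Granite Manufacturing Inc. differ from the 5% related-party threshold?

By parent–child attribution (R3), Paula Rahimi is treated as also owning Chloe Rahimi's interest in Beacon Textiles S.p.A, giving 66% + 34% = 100%.
Chain via Beacon Textiles S.p.A. → Clearview Energy Co. → Slate Trust (R2): 100% × 62% × 72% × 73% = 32.5872% of Granite Manufacturing Inc.
32.5872% exceeds the 5% threshold by 27.5872 percentage points.

27.5872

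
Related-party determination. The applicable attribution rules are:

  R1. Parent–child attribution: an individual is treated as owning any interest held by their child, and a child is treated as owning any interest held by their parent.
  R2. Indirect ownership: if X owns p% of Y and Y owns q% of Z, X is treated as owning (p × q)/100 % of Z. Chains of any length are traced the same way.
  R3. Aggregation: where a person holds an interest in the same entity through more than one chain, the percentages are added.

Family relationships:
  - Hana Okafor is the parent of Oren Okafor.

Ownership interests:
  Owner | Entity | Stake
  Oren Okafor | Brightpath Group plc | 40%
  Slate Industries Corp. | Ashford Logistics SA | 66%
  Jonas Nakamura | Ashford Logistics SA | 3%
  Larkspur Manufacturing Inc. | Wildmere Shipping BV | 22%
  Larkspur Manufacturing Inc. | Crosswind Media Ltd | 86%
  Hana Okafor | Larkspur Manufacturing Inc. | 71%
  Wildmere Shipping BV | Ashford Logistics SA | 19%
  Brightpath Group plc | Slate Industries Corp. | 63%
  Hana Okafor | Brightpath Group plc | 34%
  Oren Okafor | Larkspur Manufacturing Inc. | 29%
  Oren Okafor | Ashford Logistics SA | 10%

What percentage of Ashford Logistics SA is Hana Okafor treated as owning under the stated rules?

By parent–child attribution (R1), Hana Okafor is treated as also owning Oren Okafor's interest in Brightpath Group plc, giving 34% + 40% = 74%.
By parent–child attribution (R1), Hana Okafor is treated as also owning Oren Okafor's interest in Larkspur Manufacturing Inc, giving 71% + 29% = 100%.
By parent–child attribution (R1), Hana Okafor is treated as owning Oren Okafor's 10% interest in Ashford Logistics SA.
Chain via Brightpath Group plc → Slate Industries Corp. (R2): 74% × 63% × 66% = 30.7692% of Ashford Logistics SA.
Chain via Larkspur Manufacturing Inc. → Wildmere Shipping BV (R2): 100% × 22% × 19% = 4.18% of Ashford Logistics SA.
Direct interest in Ashford Logistics SA: 10%.
Aggregating (R3): 30.7692% + 4.18% + 10% = 44.9492%.

44.9492%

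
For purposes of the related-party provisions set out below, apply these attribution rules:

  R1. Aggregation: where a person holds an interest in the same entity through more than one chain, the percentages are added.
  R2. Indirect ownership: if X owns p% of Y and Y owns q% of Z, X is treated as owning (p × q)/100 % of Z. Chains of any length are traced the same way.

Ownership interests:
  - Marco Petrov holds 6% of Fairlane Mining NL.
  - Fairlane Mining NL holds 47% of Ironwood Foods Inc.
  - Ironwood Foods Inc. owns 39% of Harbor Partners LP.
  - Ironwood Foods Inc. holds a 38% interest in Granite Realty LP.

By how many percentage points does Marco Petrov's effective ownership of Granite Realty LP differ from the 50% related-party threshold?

48.9284

Chain via Fairlane Mining NL → Ironwood Foods Inc. (R2): 6% × 47% × 38% = 1.0716% of Granite Realty LP.
1.0716% falls short of the 50% threshold by 48.9284 percentage points.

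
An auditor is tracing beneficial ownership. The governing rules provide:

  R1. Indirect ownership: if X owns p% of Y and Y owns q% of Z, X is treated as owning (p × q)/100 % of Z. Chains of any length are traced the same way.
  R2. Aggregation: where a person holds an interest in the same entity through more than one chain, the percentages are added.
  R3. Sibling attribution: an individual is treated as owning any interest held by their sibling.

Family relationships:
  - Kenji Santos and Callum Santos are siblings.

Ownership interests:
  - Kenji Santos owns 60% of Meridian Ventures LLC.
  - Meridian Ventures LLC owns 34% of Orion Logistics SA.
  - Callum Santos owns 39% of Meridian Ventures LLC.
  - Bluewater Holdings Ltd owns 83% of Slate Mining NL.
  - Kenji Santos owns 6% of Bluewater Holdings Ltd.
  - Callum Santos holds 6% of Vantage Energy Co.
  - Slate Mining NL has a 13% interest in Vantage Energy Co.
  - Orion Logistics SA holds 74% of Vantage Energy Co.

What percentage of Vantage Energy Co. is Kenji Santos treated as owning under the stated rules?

By sibling attribution (R3), Kenji Santos is treated as also owning Callum Santos's interest in Meridian Ventures LLC, giving 60% + 39% = 99%.
By sibling attribution (R3), Kenji Santos is treated as owning Callum Santos's 6% interest in Vantage Energy Co.
Chain via Bluewater Holdings Ltd → Slate Mining NL (R1): 6% × 83% × 13% = 0.6474% of Vantage Energy Co.
Chain via Meridian Ventures LLC → Orion Logistics SA (R1): 99% × 34% × 74% = 24.9084% of Vantage Energy Co.
Direct interest in Vantage Energy Co: 6%.
Aggregating (R2): 0.6474% + 24.9084% + 6% = 31.5558%.

31.5558%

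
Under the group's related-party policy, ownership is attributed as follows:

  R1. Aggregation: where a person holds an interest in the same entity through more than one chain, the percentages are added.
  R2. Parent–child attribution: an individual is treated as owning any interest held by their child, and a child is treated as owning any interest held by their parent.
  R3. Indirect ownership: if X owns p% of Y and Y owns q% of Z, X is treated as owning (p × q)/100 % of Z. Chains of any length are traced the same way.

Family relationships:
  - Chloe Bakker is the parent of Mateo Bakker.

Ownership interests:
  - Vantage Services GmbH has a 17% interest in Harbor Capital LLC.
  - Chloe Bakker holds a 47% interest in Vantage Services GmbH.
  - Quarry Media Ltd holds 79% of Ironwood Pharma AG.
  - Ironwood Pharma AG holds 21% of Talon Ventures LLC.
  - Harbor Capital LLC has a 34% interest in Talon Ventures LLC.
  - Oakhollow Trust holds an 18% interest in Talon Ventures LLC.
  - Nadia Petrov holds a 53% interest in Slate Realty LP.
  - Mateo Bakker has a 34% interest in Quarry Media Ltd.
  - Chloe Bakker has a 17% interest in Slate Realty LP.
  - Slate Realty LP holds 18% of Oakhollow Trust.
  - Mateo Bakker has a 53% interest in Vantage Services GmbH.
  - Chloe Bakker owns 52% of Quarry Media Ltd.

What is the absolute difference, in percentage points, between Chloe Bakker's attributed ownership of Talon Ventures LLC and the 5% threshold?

By parent–child attribution (R2), Chloe Bakker is treated as also owning Mateo Bakker's interest in Quarry Media Ltd, giving 52% + 34% = 86%.
By parent–child attribution (R2), Chloe Bakker is treated as also owning Mateo Bakker's interest in Vantage Services GmbH, giving 47% + 53% = 100%.
Chain via Slate Realty LP → Oakhollow Trust (R3): 17% × 18% × 18% = 0.5508% of Talon Ventures LLC.
Chain via Quarry Media Ltd → Ironwood Pharma AG (R3): 86% × 79% × 21% = 14.2674% of Talon Ventures LLC.
Chain via Vantage Services GmbH → Harbor Capital LLC (R3): 100% × 17% × 34% = 5.78% of Talon Ventures LLC.
Aggregating (R1): 0.5508% + 14.2674% + 5.78% = 20.5982%.
20.5982% exceeds the 5% threshold by 15.5982 percentage points.

15.5982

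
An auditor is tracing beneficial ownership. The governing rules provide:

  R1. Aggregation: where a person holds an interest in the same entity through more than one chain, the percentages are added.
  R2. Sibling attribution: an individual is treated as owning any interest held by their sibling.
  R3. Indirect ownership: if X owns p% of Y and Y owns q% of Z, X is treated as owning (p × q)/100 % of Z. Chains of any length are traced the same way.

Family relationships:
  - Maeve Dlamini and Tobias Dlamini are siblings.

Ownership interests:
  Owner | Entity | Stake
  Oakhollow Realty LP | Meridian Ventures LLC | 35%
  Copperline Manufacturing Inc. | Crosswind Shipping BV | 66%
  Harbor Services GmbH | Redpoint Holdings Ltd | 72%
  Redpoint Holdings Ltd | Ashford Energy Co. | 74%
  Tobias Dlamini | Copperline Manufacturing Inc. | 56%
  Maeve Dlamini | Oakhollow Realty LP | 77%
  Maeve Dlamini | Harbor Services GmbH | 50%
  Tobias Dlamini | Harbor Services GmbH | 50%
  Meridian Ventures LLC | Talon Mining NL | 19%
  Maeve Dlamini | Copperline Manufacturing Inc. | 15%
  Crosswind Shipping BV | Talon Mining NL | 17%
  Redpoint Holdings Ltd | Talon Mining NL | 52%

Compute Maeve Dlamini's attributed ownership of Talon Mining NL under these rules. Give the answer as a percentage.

50.5267%

By sibling attribution (R2), Maeve Dlamini is treated as also owning Tobias Dlamini's interest in Harbor Services GmbH, giving 50% + 50% = 100%.
By sibling attribution (R2), Maeve Dlamini is treated as also owning Tobias Dlamini's interest in Copperline Manufacturing Inc, giving 15% + 56% = 71%.
Chain via Oakhollow Realty LP → Meridian Ventures LLC (R3): 77% × 35% × 19% = 5.1205% of Talon Mining NL.
Chain via Harbor Services GmbH → Redpoint Holdings Ltd (R3): 100% × 72% × 52% = 37.44% of Talon Mining NL.
Chain via Copperline Manufacturing Inc. → Crosswind Shipping BV (R3): 71% × 66% × 17% = 7.9662% of Talon Mining NL.
Aggregating (R1): 5.1205% + 37.44% + 7.9662% = 50.5267%.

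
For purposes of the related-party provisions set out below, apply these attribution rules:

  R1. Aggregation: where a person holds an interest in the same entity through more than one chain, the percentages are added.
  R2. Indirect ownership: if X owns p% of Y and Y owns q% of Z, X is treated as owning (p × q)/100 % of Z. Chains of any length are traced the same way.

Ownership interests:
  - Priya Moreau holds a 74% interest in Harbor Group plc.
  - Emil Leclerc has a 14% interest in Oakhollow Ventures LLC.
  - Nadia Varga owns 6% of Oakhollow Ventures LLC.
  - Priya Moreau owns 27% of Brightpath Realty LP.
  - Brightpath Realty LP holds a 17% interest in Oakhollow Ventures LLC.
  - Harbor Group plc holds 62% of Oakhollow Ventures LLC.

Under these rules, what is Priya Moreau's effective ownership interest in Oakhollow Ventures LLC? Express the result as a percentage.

50.47%

Chain via Harbor Group plc (R2): 74% × 62% = 45.88% of Oakhollow Ventures LLC.
Chain via Brightpath Realty LP (R2): 27% × 17% = 4.59% of Oakhollow Ventures LLC.
Aggregating (R1): 45.88% + 4.59% = 50.47%.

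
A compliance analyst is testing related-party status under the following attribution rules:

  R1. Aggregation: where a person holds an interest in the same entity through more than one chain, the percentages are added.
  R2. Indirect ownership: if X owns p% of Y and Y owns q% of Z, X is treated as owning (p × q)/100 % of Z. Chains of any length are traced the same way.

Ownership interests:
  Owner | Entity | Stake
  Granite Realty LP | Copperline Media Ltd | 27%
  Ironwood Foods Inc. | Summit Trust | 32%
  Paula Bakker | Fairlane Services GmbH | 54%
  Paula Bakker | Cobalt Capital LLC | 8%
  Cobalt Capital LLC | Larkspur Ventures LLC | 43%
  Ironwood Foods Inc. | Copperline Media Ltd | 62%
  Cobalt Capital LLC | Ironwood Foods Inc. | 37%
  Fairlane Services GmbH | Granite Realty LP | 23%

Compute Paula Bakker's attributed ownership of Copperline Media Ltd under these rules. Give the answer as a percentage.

Chain via Cobalt Capital LLC → Ironwood Foods Inc. (R2): 8% × 37% × 62% = 1.8352% of Copperline Media Ltd.
Chain via Fairlane Services GmbH → Granite Realty LP (R2): 54% × 23% × 27% = 3.3534% of Copperline Media Ltd.
Aggregating (R1): 1.8352% + 3.3534% = 5.1886%.

5.1886%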